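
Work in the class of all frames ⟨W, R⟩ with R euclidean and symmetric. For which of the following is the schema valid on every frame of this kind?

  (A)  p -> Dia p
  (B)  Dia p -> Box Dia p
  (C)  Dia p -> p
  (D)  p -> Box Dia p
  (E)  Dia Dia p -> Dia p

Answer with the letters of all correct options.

B, D, E

A symmetric euclidean relation is transitive (uRv and vRw give vRu by symmetry, then uRw by the euclidean condition, applied at v).
(A) the dual of axiom T: valid iff R is reflexive. Such an R need not be reflexive — not valid.
(B) axiom 5: valid iff R is euclidean. Every such R is euclidean — valid.
(C) Dia p -> p is the converse of T; it holds exactly when R ⊆ identity. Such an R need not be a subset of the identity — not valid.
(D) p -> Box Dia p is axiom B; it is valid on a frame exactly when R is symmetric. Every such R is symmetric, so valid.
(E) Dia Dia p -> Dia p (the dual of axiom 4) characterises the transitive frames. Every such R is transitive — valid.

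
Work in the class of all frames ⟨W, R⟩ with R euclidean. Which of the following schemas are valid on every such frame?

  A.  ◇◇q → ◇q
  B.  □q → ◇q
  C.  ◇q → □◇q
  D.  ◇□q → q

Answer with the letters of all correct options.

(A) ◇◇q → ◇q (the dual of axiom 4) characterises the transitive frames. Such an R need not be transitive — not valid.
(B) axiom D: valid iff R is serial. Such an R need not be serial — not valid.
(C) ◇q → □◇q is axiom 5, which corresponds to the euclidean property. Every such R is euclidean — valid.
(D) ◇□q → q is the dual of axiom B; it is valid on a frame exactly when R is symmetric. Such an R need not be symmetric, so not valid.

C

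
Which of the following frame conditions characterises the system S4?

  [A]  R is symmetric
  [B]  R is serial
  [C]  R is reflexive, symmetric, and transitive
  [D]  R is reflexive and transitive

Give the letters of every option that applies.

(A) this class determines KB, not S4.
(B) this class determines D, not S4.
(C) this class determines S5, not S4.
(D) S4 is sound and complete for exactly this class.

D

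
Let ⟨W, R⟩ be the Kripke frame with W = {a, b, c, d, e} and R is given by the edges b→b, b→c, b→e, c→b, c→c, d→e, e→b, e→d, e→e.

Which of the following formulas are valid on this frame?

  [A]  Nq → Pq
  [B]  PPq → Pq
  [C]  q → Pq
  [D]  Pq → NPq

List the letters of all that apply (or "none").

none

R is not reflexive: not a R a.
R is not transitive: b R e and e R d but not b R d.
R is not euclidean: b R c and b R e but not c R e.
R is not serial: a has no R-successor.
(A) axiom D: valid iff R is serial. R is not serial — not valid.
(B) the dual of axiom 4: valid iff R is transitive. R is not transitive — not valid.
(C) q → Pq is the dual of axiom T; it is valid on a frame exactly when R is reflexive. R is not reflexive, so not valid.
(D) Pq → NPq is axiom 5, which corresponds to the euclidean property. R is not euclidean — not valid.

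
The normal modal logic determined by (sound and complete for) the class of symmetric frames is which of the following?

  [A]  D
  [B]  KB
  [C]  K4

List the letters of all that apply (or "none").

B

(A) D is determined by the class of serial frames.
(B) KB is determined by exactly this class.
(C) K4 is determined by the class of transitive frames.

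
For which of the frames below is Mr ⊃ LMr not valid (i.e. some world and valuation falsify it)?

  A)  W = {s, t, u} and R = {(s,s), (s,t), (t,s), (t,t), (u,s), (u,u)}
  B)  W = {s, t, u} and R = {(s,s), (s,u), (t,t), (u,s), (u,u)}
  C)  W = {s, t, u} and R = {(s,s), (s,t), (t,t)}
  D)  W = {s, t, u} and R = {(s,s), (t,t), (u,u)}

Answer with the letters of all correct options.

A, C

The schema Mr ⊃ LMr is axiom 5; it is valid on a frame iff R is euclidean.
(A) R is not euclidean (u R s and u R u but not s R u), so the schema fails here.
(B) R is euclidean (any two R-successors of the same world are R-related), so the schema is valid here.
(C) R is not euclidean (s R t and s R s but not t R s), so the schema fails here.
(D) R is euclidean (any two R-successors of the same world are R-related), so the schema is valid here.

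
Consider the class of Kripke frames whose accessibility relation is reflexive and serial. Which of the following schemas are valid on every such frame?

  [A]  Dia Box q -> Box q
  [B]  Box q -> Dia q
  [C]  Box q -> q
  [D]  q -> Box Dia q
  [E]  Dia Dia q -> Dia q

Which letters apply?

(A) Dia Box q -> Box q is the dual of axiom 5; it is valid on a frame exactly when R is euclidean. Such an R need not be euclidean, so not valid.
(B) Box q -> Dia q is axiom D, which corresponds to seriality. Every such R is serial — valid.
(C) Box q -> q is axiom T; it is valid on a frame exactly when R is reflexive. Every such R is reflexive, so valid.
(D) q -> Box Dia q (axiom B) characterises the symmetric frames. Such an R need not be symmetric — not valid.
(E) Dia Dia q -> Dia q (the dual of axiom 4) characterises the transitive frames. Such an R need not be transitive — not valid.

B, C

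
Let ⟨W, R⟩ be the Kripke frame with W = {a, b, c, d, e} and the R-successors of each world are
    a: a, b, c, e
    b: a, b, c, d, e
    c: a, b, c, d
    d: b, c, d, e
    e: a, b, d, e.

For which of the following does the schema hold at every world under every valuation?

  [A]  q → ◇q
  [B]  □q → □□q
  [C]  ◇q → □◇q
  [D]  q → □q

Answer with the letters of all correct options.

A

R is reflexive: each world relates to itself.
R is not transitive: a R b and b R d but not a R d.
R is not euclidean: a R c and a R e but not c R e.
R is not a subset of the identity: a R b with a ≠ b.
(A) q → ◇q is the dual of axiom T, which corresponds to reflexivity. R is reflexive — valid.
(B) □q → □□q is axiom 4; it is valid on a frame exactly when R is transitive. R is not transitive, so not valid.
(C) ◇q → □◇q is axiom 5; it is valid on a frame exactly when R is euclidean. R is not euclidean, so not valid.
(D) q → □q is equivalent to ◇p→p; it holds exactly when R ⊆ identity. Here R ⊄ identity — not valid.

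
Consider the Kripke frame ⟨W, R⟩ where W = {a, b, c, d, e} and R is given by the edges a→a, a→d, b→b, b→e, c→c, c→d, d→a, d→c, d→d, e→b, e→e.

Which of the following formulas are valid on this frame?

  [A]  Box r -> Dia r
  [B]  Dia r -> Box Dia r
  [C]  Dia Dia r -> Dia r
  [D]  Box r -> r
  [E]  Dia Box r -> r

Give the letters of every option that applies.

A, D, E

R is reflexive: each world relates to itself.
R is symmetric: every R-edge is matched by its reverse.
R is not transitive: a R d and d R c but not a R c.
R is not euclidean: d R a and d R c but not a R c.
R is serial: every world has an R-successor.
(A) axiom D: valid iff R is serial. R is serial — valid.
(B) Dia r -> Box Dia r is axiom 5, which corresponds to the euclidean property. R is not euclidean — not valid.
(C) the dual of axiom 4: valid iff R is transitive. R is not transitive — not valid.
(D) axiom T: valid iff R is reflexive. R is reflexive — valid.
(E) the dual of axiom B: valid iff R is symmetric. R is symmetric — valid.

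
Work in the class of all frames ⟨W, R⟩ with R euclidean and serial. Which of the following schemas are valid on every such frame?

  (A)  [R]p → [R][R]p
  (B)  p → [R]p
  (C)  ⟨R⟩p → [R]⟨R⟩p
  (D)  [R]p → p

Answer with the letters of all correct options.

(A) axiom 4: valid iff R is transitive. Such an R need not be transitive — not valid.
(B) p → [R]p is valid only on frames where every R-edge is a self-loop. Such an R need not be a subset of the identity — not valid.
(C) axiom 5: valid iff R is euclidean. Every such R is euclidean — valid.
(D) [R]p → p (axiom T) characterises the reflexive frames. Such an R need not be reflexive — not valid.

C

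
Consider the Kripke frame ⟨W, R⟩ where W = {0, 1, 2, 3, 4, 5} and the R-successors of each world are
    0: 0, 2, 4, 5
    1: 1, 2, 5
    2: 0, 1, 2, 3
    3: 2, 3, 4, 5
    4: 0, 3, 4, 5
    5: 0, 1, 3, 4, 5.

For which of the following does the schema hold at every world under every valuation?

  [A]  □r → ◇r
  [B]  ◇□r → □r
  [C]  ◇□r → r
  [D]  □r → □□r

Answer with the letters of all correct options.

A, C

R is symmetric: every R-edge is matched by its reverse.
R is not transitive: 0 R 2 and 2 R 1 but not 0 R 1.
R is not euclidean: 0 R 2 and 0 R 4 but not 2 R 4.
R is serial: every world has an R-successor.
(A) □r → ◇r is axiom D, which corresponds to seriality. R is serial — valid.
(B) ◇□r → □r is the dual of axiom 5; it is valid on a frame exactly when R is euclidean. R is not euclidean, so not valid.
(C) the dual of axiom B: valid iff R is symmetric. R is symmetric — valid.
(D) □r → □□r is axiom 4, which corresponds to transitivity. R is not transitive — not valid.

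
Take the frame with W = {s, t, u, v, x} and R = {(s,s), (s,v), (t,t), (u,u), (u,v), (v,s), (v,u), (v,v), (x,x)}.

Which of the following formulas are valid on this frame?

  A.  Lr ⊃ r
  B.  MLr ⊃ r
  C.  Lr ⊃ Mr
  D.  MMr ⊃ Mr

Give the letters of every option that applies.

A, B, C

R is reflexive: each world relates to itself.
R is symmetric: every R-edge is matched by its reverse.
R is not transitive: s R v and v R u but not s R u.
R is serial: every world has an R-successor.
(A) Lr ⊃ r (axiom T) characterises the reflexive frames. R is reflexive — valid.
(B) the dual of axiom B: valid iff R is symmetric. R is symmetric — valid.
(C) Lr ⊃ Mr (axiom D) characterises the serial frames. R is serial — valid.
(D) MMr ⊃ Mr is the dual of axiom 4; it is valid on a frame exactly when R is transitive. R is not transitive, so not valid.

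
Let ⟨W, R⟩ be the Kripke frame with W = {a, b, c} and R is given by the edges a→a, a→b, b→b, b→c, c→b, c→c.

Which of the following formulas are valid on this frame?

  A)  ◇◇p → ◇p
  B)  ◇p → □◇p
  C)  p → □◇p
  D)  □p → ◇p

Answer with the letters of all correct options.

R is not symmetric: a R b but not b R a.
R is not transitive: a R b and b R c but not a R c.
R is not euclidean: a R b and a R a but not b R a.
R is serial: every world has an R-successor.
(A) ◇◇p → ◇p (the dual of axiom 4) characterises the transitive frames. R is not transitive — not valid.
(B) axiom 5: valid iff R is euclidean. R is not euclidean — not valid.
(C) p → □◇p (axiom B) characterises the symmetric frames. R is not symmetric — not valid.
(D) □p → ◇p (axiom D) characterises the serial frames. R is serial — valid.

D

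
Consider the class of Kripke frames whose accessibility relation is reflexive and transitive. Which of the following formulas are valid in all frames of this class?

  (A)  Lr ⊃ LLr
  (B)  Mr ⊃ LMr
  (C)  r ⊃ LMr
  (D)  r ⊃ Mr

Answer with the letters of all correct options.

A, D

Reflexive relations are serial.
(A) Lr ⊃ LLr (axiom 4) characterises the transitive frames. Every such R is transitive — valid.
(B) Mr ⊃ LMr is axiom 5; it is valid on a frame exactly when R is euclidean. Such an R need not be euclidean, so not valid.
(C) r ⊃ LMr (axiom B) characterises the symmetric frames. Such an R need not be symmetric — not valid.
(D) the dual of axiom T: valid iff R is reflexive. Every such R is reflexive — valid.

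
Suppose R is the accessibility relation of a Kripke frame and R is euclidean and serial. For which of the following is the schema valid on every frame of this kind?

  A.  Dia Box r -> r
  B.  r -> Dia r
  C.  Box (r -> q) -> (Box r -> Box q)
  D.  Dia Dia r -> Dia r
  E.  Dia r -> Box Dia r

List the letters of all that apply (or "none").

C, E

(A) Dia Box r -> r (the dual of axiom B) characterises the symmetric frames. Such an R need not be symmetric — not valid.
(B) r -> Dia r is the dual of axiom T; it is valid on a frame exactly when R is reflexive. Such an R need not be reflexive, so not valid.
(C) this is just K, valid on every normal frame.
(D) Dia Dia r -> Dia r (the dual of axiom 4) characterises the transitive frames. Such an R need not be transitive — not valid.
(E) Dia r -> Box Dia r (axiom 5) characterises the euclidean frames. Every such R is euclidean — valid.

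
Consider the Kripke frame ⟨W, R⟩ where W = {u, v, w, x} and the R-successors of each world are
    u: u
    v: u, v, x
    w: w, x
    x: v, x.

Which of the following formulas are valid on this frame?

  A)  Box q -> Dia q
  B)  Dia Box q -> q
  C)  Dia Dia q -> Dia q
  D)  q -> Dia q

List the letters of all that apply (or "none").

A, D

R is reflexive: each world relates to itself.
R is not symmetric: v R u but not u R v.
R is not transitive: w R x and x R v but not w R v.
R is serial: every world has an R-successor.
(A) Box q -> Dia q is axiom D; it is valid on a frame exactly when R is serial. R is serial, so valid.
(B) Dia Box q -> q is the dual of axiom B, which corresponds to symmetry. R is not symmetric — not valid.
(C) Dia Dia q -> Dia q is the dual of axiom 4, which corresponds to transitivity. R is not transitive — not valid.
(D) the dual of axiom T: valid iff R is reflexive. R is reflexive — valid.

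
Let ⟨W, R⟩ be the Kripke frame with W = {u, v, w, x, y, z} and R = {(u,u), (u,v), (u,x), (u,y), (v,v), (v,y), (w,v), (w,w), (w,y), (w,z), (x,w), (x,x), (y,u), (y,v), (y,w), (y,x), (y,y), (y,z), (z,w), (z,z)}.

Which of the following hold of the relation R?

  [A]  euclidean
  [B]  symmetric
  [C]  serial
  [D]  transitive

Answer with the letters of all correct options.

C

(A) not euclidean: u R v and u R u but not v R u.
(B) not symmetric: u R v but not v R u.
(C) serial: every world has an R-successor.
(D) not transitive: u R x and x R w but not u R w.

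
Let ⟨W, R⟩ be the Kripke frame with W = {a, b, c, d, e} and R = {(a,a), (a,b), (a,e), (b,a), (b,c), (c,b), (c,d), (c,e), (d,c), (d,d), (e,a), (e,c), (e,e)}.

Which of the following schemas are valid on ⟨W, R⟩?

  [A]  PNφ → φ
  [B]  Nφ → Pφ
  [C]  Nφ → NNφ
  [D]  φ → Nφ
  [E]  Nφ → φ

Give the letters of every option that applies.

R is not reflexive: not b R b.
R is symmetric: every R-edge is matched by its reverse.
R is not transitive: a R b and b R c but not a R c.
R is serial: every world has an R-successor.
R is not a subset of the identity: a R b with a ≠ b.
(A) PNφ → φ is the dual of axiom B; it is valid on a frame exactly when R is symmetric. R is symmetric, so valid.
(B) Nφ → Pφ is axiom D, which corresponds to seriality. R is serial — valid.
(C) Nφ → NNφ is axiom 4, which corresponds to transitivity. R is not transitive — not valid.
(D) φ → Nφ (equivalent to ◇p→p) corresponds to R being a subset of the identity. Here R ⊄ identity, so not valid.
(E) Nφ → φ is axiom T, which corresponds to reflexivity. R is not reflexive — not valid.

A, B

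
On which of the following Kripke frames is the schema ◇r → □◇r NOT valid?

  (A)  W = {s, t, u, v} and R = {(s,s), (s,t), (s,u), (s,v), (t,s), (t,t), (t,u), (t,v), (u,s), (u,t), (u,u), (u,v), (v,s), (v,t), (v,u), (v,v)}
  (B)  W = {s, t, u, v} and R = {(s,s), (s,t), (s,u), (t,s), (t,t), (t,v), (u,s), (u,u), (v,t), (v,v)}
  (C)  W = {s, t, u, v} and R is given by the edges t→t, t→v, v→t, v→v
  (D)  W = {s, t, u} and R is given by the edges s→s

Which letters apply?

The schema ◇r → □◇r is axiom 5; it is valid on a frame iff R is euclidean.
(A) R is euclidean (any two R-successors of the same world are R-related), so the schema is valid here.
(B) R is not euclidean (s R t and s R u but not t R u), so the schema fails here.
(C) R is euclidean (any two R-successors of the same world are R-related), so the schema is valid here.
(D) R is euclidean (any two R-successors of the same world are R-related), so the schema is valid here.

B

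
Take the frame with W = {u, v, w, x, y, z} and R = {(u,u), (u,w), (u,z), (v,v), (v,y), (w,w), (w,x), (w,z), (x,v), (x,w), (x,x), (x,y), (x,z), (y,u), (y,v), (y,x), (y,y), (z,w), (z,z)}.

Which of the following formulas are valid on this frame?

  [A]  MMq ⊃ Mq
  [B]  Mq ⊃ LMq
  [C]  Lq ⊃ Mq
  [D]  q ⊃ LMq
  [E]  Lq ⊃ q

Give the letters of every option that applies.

C, E

R is reflexive: each world relates to itself.
R is not symmetric: u R w but not w R u.
R is not transitive: u R w and w R x but not u R x.
R is not euclidean: u R w and u R u but not w R u.
R is serial: every world has an R-successor.
(A) MMq ⊃ Mq is the dual of axiom 4; it is valid on a frame exactly when R is transitive. R is not transitive, so not valid.
(B) Mq ⊃ LMq (axiom 5) characterises the euclidean frames. R is not euclidean — not valid.
(C) Lq ⊃ Mq is axiom D; it is valid on a frame exactly when R is serial. R is serial, so valid.
(D) q ⊃ LMq (axiom B) characterises the symmetric frames. R is not symmetric — not valid.
(E) Lq ⊃ q (axiom T) characterises the reflexive frames. R is reflexive — valid.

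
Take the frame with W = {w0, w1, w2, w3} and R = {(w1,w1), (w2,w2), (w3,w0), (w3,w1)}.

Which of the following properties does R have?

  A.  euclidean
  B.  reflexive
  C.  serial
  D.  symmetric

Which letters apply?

(A) not euclidean: w3 R w0 and w3 R w1 but not w0 R w1.
(B) not reflexive: not w0 R w0.
(C) not serial: w0 has no R-successor.
(D) not symmetric: w3 R w0 but not w0 R w3.

none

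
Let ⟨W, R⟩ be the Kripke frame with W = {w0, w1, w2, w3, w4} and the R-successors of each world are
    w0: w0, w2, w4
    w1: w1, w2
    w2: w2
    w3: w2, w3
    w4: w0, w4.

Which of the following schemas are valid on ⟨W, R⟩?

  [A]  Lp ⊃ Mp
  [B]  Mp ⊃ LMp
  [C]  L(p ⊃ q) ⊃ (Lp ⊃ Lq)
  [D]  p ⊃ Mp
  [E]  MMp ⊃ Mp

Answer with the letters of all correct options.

A, C, D

R is reflexive: each world relates to itself.
R is not transitive: w4 R w0 and w0 R w2 but not w4 R w2.
R is not euclidean: w0 R w2 and w0 R w0 but not w2 R w0.
R is serial: every world has an R-successor.
(A) Lp ⊃ Mp (axiom D) characterises the serial frames. R is serial — valid.
(B) Mp ⊃ LMp is axiom 5; it is valid on a frame exactly when R is euclidean. R is not euclidean, so not valid.
(C) this is just K, valid on every normal frame.
(D) p ⊃ Mp (the dual of axiom T) characterises the reflexive frames. R is reflexive — valid.
(E) MMp ⊃ Mp (the dual of axiom 4) characterises the transitive frames. R is not transitive — not valid.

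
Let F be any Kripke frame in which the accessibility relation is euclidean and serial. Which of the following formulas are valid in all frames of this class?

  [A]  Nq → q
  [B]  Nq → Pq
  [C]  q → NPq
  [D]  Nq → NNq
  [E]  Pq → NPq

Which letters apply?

B, E

(A) Nq → q is axiom T, which corresponds to reflexivity. Such an R need not be reflexive — not valid.
(B) axiom D: valid iff R is serial. Every such R is serial — valid.
(C) q → NPq is axiom B, which corresponds to symmetry. Such an R need not be symmetric — not valid.
(D) Nq → NNq is axiom 4, which corresponds to transitivity. Such an R need not be transitive — not valid.
(E) Pq → NPq (axiom 5) characterises the euclidean frames. Every such R is euclidean — valid.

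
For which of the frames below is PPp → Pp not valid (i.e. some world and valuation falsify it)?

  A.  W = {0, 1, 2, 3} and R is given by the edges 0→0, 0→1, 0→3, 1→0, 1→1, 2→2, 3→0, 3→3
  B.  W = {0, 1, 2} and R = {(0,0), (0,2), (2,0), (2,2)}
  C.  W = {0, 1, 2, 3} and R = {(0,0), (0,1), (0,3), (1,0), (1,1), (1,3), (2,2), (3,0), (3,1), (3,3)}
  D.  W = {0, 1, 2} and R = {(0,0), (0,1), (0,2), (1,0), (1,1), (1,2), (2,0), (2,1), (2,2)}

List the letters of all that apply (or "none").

The schema PPp → Pp is the dual of axiom 4; it is valid on a frame iff R is transitive.
(A) R is not transitive (1 R 0 and 0 R 3 but not 1 R 3), so the schema fails here.
(B) R is transitive (R is closed under composition), so the schema is valid here.
(C) R is transitive (R is closed under composition), so the schema is valid here.
(D) R is transitive (R is closed under composition), so the schema is valid here.

A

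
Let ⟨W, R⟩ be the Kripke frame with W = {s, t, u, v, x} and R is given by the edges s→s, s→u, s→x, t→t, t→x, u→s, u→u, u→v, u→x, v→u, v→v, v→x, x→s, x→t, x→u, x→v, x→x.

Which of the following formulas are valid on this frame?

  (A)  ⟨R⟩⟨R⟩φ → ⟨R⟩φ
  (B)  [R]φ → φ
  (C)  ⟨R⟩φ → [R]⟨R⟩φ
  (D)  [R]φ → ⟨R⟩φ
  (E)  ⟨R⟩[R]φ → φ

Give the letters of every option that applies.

R is reflexive: each world relates to itself.
R is symmetric: every R-edge is matched by its reverse.
R is not transitive: s R u and u R v but not s R v.
R is not euclidean: u R s and u R v but not s R v.
R is serial: every world has an R-successor.
(A) ⟨R⟩⟨R⟩φ → ⟨R⟩φ is the dual of axiom 4; it is valid on a frame exactly when R is transitive. R is not transitive, so not valid.
(B) [R]φ → φ (axiom T) characterises the reflexive frames. R is reflexive — valid.
(C) ⟨R⟩φ → [R]⟨R⟩φ (axiom 5) characterises the euclidean frames. R is not euclidean — not valid.
(D) [R]φ → ⟨R⟩φ is axiom D, which corresponds to seriality. R is serial — valid.
(E) ⟨R⟩[R]φ → φ is the dual of axiom B; it is valid on a frame exactly when R is symmetric. R is symmetric, so valid.

B, D, E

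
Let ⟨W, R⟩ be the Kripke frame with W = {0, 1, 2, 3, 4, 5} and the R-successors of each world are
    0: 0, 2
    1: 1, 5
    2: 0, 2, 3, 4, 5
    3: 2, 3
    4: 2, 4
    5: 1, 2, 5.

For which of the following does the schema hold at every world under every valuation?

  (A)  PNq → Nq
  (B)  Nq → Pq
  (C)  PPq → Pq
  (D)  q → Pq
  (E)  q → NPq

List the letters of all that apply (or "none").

R is reflexive: each world relates to itself.
R is symmetric: every R-edge is matched by its reverse.
R is not transitive: 0 R 2 and 2 R 3 but not 0 R 3.
R is not euclidean: 2 R 0 and 2 R 3 but not 0 R 3.
R is serial: every world has an R-successor.
(A) the dual of axiom 5: valid iff R is euclidean. R is not euclidean — not valid.
(B) Nq → Pq (axiom D) characterises the serial frames. R is serial — valid.
(C) PPq → Pq is the dual of axiom 4; it is valid on a frame exactly when R is transitive. R is not transitive, so not valid.
(D) the dual of axiom T: valid iff R is reflexive. R is reflexive — valid.
(E) q → NPq (axiom B) characterises the symmetric frames. R is symmetric — valid.

B, D, E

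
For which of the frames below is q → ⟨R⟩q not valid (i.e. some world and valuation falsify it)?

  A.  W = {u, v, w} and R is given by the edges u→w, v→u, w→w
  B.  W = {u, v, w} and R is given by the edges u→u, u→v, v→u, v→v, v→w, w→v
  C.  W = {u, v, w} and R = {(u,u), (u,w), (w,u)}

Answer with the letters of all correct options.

A, B, C

The schema q → ⟨R⟩q is the dual of axiom T; it is valid on a frame iff R is reflexive.
(A) R is not reflexive (not u R u), so the schema fails here.
(B) R is not reflexive (not w R w), so the schema fails here.
(C) R is not reflexive (not v R v), so the schema fails here.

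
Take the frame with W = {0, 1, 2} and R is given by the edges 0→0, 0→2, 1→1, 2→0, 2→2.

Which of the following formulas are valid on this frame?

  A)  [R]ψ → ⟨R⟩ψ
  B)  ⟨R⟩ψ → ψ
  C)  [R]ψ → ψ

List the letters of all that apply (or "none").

R is reflexive: each world relates to itself.
R is serial: every world has an R-successor.
R is not a subset of the identity: 0 R 2 with 0 ≠ 2.
(A) [R]ψ → ⟨R⟩ψ (axiom D) characterises the serial frames. R is serial — valid.
(B) ⟨R⟩ψ → ψ is the converse of T; it holds exactly when R ⊆ identity. Here R ⊄ identity — not valid.
(C) [R]ψ → ψ (axiom T) characterises the reflexive frames. R is reflexive — valid.

A, C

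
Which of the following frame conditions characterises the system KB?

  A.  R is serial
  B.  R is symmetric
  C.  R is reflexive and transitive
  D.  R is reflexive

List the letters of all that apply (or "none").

B

(A) this class determines D, not KB.
(B) KB is sound and complete for exactly this class.
(C) this class determines S4, not KB.
(D) this class determines T (= KT), not KB.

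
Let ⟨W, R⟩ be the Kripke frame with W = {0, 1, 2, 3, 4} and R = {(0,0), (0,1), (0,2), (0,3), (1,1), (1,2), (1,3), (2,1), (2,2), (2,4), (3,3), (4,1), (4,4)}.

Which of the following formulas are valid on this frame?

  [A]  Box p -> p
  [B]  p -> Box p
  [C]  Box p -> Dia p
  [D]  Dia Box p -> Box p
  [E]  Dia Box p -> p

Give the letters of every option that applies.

A, C

R is reflexive: each world relates to itself.
R is not symmetric: 0 R 1 but not 1 R 0.
R is not euclidean: 0 R 1 and 0 R 0 but not 1 R 0.
R is serial: every world has an R-successor.
R is not a subset of the identity: 0 R 1 with 0 ≠ 1.
(A) Box p -> p is axiom T, which corresponds to reflexivity. R is reflexive — valid.
(B) p -> Box p (equivalent to ◇p→p) corresponds to R being a subset of the identity. Here R ⊄ identity, so not valid.
(C) Box p -> Dia p is axiom D, which corresponds to seriality. R is serial — valid.
(D) Dia Box p -> Box p (the dual of axiom 5) characterises the euclidean frames. R is not euclidean — not valid.
(E) the dual of axiom B: valid iff R is symmetric. R is not symmetric — not valid.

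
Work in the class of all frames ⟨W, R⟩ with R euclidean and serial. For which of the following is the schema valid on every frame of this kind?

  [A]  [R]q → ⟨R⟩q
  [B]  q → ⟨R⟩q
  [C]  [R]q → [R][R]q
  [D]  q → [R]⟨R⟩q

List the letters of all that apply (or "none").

(A) [R]q → ⟨R⟩q is axiom D; it is valid on a frame exactly when R is serial. Every such R is serial, so valid.
(B) the dual of axiom T: valid iff R is reflexive. Such an R need not be reflexive — not valid.
(C) [R]q → [R][R]q (axiom 4) characterises the transitive frames. Such an R need not be transitive — not valid.
(D) axiom B: valid iff R is symmetric. Such an R need not be symmetric — not valid.

A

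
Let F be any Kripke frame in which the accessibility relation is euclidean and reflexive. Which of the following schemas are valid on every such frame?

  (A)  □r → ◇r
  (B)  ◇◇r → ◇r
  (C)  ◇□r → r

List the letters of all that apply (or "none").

A, B, C

A reflexive euclidean relation is also symmetric (from wRw and wRv the euclidean condition gives vRw) and hence transitive; it is an equivalence relation.
(A) □r → ◇r (axiom D) characterises the serial frames. Every such R is serial — valid.
(B) ◇◇r → ◇r is the dual of axiom 4, which corresponds to transitivity. Every such R is transitive — valid.
(C) ◇□r → r is the dual of axiom B, which corresponds to symmetry. Every such R is symmetric — valid.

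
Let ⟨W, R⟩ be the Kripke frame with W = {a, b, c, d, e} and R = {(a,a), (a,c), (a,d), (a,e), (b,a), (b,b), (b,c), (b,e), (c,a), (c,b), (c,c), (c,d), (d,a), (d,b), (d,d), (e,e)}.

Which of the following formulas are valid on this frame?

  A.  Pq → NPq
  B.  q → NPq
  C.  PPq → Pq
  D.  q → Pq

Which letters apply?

D

R is reflexive: each world relates to itself.
R is not symmetric: a R e but not e R a.
R is not transitive: a R c and c R b but not a R b.
R is not euclidean: a R c and a R e but not c R e.
(A) Pq → NPq is axiom 5, which corresponds to the euclidean property. R is not euclidean — not valid.
(B) q → NPq is axiom B; it is valid on a frame exactly when R is symmetric. R is not symmetric, so not valid.
(C) PPq → Pq is the dual of axiom 4; it is valid on a frame exactly when R is transitive. R is not transitive, so not valid.
(D) q → Pq is the dual of axiom T; it is valid on a frame exactly when R is reflexive. R is reflexive, so valid.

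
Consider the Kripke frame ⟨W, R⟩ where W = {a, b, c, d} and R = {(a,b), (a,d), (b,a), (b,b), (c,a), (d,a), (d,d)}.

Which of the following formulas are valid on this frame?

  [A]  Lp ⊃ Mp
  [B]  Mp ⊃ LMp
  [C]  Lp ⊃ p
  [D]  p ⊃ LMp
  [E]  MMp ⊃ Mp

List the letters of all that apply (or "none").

A

R is not reflexive: not a R a.
R is not symmetric: c R a but not a R c.
R is not transitive: a R b and b R a but not a R a.
R is not euclidean: a R b and a R d but not b R d.
R is serial: every world has an R-successor.
(A) Lp ⊃ Mp is axiom D; it is valid on a frame exactly when R is serial. R is serial, so valid.
(B) axiom 5: valid iff R is euclidean. R is not euclidean — not valid.
(C) Lp ⊃ p (axiom T) characterises the reflexive frames. R is not reflexive — not valid.
(D) axiom B: valid iff R is symmetric. R is not symmetric — not valid.
(E) the dual of axiom 4: valid iff R is transitive. R is not transitive — not valid.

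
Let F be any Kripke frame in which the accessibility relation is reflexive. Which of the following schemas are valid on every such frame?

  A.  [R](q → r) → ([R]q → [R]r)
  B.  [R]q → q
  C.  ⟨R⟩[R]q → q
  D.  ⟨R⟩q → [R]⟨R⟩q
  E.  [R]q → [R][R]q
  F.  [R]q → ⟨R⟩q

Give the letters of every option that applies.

A reflexive relation is serial.
(A) [R](q → r) → ([R]q → [R]r) is axiom K, valid on every Kripke frame — valid.
(B) [R]q → q is axiom T, which corresponds to reflexivity. Every such R is reflexive — valid.
(C) the dual of axiom B: valid iff R is symmetric. Such an R need not be symmetric — not valid.
(D) axiom 5: valid iff R is euclidean. Such an R need not be euclidean — not valid.
(E) [R]q → [R][R]q is axiom 4; it is valid on a frame exactly when R is transitive. Such an R need not be transitive, so not valid.
(F) [R]q → ⟨R⟩q is axiom D; it is valid on a frame exactly when R is serial. Every such R is serial, so valid.

A, B, F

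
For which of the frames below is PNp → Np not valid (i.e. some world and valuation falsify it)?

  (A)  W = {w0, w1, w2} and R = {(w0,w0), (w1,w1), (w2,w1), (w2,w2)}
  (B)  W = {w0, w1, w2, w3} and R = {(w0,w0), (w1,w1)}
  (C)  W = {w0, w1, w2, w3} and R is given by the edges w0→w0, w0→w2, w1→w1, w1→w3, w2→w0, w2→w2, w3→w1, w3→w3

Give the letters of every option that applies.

A

The schema PNp → Np is the dual of axiom 5; it is valid on a frame iff R is euclidean.
(A) R is not euclidean (w2 R w1 and w2 R w2 but not w1 R w2), so the schema fails here.
(B) R is euclidean (any two R-successors of the same world are R-related), so the schema is valid here.
(C) R is euclidean (any two R-successors of the same world are R-related), so the schema is valid here.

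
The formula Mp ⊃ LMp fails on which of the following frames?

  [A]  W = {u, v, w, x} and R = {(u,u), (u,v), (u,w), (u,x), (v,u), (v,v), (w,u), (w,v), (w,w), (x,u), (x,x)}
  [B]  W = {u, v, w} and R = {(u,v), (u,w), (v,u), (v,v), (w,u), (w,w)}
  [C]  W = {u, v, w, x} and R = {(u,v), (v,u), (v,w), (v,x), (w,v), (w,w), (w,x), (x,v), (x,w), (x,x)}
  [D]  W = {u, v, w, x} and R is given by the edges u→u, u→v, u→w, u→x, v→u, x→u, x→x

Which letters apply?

A, B, C, D

The schema Mp ⊃ LMp is axiom 5; it is valid on a frame iff R is euclidean.
(A) R is not euclidean (u R v and u R w but not v R w), so the schema fails here.
(B) R is not euclidean (u R v and u R w but not v R w), so the schema fails here.
(C) R is not euclidean (v R u and v R w but not u R w), so the schema fails here.
(D) R is not euclidean (u R v and u R w but not v R w), so the schema fails here.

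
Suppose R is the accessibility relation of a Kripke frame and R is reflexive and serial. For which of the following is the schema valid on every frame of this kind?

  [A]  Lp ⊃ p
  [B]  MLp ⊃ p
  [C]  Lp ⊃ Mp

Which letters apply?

(A) Lp ⊃ p is axiom T, which corresponds to reflexivity. Every such R is reflexive — valid.
(B) MLp ⊃ p (the dual of axiom B) characterises the symmetric frames. Such an R need not be symmetric — not valid.
(C) axiom D: valid iff R is serial. Every such R is serial — valid.

A, C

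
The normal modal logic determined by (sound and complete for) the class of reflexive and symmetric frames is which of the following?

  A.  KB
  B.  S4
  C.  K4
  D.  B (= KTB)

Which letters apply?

(A) KB is determined by the class of symmetric frames.
(B) S4 is determined by the class of reflexive and transitive frames.
(C) K4 is determined by the class of transitive frames.
(D) B (= KTB) is determined by exactly this class.

D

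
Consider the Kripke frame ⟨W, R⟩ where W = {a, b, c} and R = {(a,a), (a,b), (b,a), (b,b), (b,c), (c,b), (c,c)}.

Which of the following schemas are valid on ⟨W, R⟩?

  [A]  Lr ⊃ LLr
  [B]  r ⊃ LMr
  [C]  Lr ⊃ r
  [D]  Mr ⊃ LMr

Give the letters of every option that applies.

R is reflexive: each world relates to itself.
R is symmetric: every R-edge is matched by its reverse.
R is not transitive: a R b and b R c but not a R c.
R is not euclidean: b R a and b R c but not a R c.
(A) Lr ⊃ LLr (axiom 4) characterises the transitive frames. R is not transitive — not valid.
(B) r ⊃ LMr is axiom B, which corresponds to symmetry. R is symmetric — valid.
(C) axiom T: valid iff R is reflexive. R is reflexive — valid.
(D) Mr ⊃ LMr (axiom 5) characterises the euclidean frames. R is not euclidean — not valid.

B, C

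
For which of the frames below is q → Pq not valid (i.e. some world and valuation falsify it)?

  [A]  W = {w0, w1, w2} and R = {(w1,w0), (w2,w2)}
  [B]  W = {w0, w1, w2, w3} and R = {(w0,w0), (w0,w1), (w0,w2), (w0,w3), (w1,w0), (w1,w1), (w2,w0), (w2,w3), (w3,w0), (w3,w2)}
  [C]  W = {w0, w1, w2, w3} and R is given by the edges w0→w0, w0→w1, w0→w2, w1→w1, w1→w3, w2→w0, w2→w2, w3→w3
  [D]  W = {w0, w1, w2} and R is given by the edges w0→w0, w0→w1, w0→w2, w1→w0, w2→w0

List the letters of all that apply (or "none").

The schema q → Pq is the dual of axiom T; it is valid on a frame iff R is reflexive.
(A) R is not reflexive (not w0 R w0), so the schema fails here.
(B) R is not reflexive (not w2 R w2), so the schema fails here.
(C) R is reflexive (each world relates to itself), so the schema is valid here.
(D) R is not reflexive (not w1 R w1), so the schema fails here.

A, B, D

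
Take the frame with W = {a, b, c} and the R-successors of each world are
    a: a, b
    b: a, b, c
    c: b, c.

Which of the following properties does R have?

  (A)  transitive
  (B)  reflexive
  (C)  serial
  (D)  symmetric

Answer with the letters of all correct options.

(A) not transitive: a R b and b R c but not a R c.
(B) reflexive: each world relates to itself.
(C) serial: every world has an R-successor.
(D) symmetric: every R-edge is matched by its reverse.

B, C, D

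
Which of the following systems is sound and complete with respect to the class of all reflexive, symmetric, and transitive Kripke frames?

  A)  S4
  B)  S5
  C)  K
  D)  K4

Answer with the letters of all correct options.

(A) S4 is determined by the class of reflexive and transitive frames.
(B) S5 is determined by exactly this class.
(C) K is determined by the class of arbitrary frames.
(D) K4 is determined by the class of transitive frames.

B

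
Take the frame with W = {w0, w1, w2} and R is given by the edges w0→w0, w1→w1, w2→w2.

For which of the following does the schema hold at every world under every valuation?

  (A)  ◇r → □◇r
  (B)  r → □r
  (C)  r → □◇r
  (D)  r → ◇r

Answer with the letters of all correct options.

A, B, C, D

R is reflexive: each world relates to itself.
R is symmetric: every R-edge is matched by its reverse.
R is euclidean: any two R-successors of the same world are R-related.
R is a subset of the identity: every R-edge is a self-loop.
(A) ◇r → □◇r is axiom 5, which corresponds to the euclidean property. R is euclidean — valid.
(B) r → □r is valid only on frames where every R-edge is a self-loop. Here R ⊆ identity — valid.
(C) r → □◇r is axiom B; it is valid on a frame exactly when R is symmetric. R is symmetric, so valid.
(D) r → ◇r is the dual of axiom T, which corresponds to reflexivity. R is reflexive — valid.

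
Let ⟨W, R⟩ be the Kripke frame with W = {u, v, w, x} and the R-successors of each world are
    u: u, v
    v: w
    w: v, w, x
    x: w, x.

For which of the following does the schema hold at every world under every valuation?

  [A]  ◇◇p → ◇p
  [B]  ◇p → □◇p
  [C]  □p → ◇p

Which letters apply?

C

R is not transitive: u R v and v R w but not u R w.
R is not euclidean: u R v and u R u but not v R u.
R is serial: every world has an R-successor.
(A) the dual of axiom 4: valid iff R is transitive. R is not transitive — not valid.
(B) ◇p → □◇p is axiom 5, which corresponds to the euclidean property. R is not euclidean — not valid.
(C) □p → ◇p is axiom D; it is valid on a frame exactly when R is serial. R is serial, so valid.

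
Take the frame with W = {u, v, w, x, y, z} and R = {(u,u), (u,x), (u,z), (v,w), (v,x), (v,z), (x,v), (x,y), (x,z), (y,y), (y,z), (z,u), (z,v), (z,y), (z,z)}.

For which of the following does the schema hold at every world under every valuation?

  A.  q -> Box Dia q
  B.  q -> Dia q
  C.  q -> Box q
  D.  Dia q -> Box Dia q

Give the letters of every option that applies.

R is not reflexive: not v R v.
R is not symmetric: u R x but not x R u.
R is not euclidean: u R x and u R u but not x R u.
R is not a subset of the identity: u R x with u ≠ x.
(A) q -> Box Dia q is axiom B; it is valid on a frame exactly when R is symmetric. R is not symmetric, so not valid.
(B) q -> Dia q is the dual of axiom T, which corresponds to reflexivity. R is not reflexive — not valid.
(C) q -> Box q is valid only on frames where every R-edge is a self-loop. Here R ⊄ identity — not valid.
(D) Dia q -> Box Dia q (axiom 5) characterises the euclidean frames. R is not euclidean — not valid.

none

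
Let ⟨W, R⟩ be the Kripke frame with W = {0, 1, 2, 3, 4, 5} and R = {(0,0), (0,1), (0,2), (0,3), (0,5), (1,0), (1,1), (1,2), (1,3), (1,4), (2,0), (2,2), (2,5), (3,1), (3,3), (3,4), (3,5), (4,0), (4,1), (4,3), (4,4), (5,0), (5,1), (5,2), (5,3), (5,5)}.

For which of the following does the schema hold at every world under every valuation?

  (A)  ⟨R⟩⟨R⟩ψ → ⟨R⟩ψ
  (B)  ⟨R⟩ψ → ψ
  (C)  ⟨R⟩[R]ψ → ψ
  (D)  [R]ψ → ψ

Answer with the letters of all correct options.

D

R is reflexive: each world relates to itself.
R is not symmetric: 0 R 3 but not 3 R 0.
R is not transitive: 0 R 1 and 1 R 4 but not 0 R 4.
R is not a subset of the identity: 0 R 1 with 0 ≠ 1.
(A) ⟨R⟩⟨R⟩ψ → ⟨R⟩ψ is the dual of axiom 4; it is valid on a frame exactly when R is transitive. R is not transitive, so not valid.
(B) ⟨R⟩ψ → ψ (the converse of T) corresponds to R being a subset of the identity. Here R ⊄ identity, so not valid.
(C) ⟨R⟩[R]ψ → ψ is the dual of axiom B; it is valid on a frame exactly when R is symmetric. R is not symmetric, so not valid.
(D) [R]ψ → ψ is axiom T; it is valid on a frame exactly when R is reflexive. R is reflexive, so valid.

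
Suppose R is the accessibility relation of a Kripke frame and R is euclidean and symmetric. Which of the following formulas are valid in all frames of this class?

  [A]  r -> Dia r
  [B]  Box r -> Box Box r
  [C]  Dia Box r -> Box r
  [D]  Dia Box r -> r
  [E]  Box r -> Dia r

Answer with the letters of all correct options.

B, C, D

A symmetric euclidean relation is transitive (uRv and vRw give vRu by symmetry, then uRw by the euclidean condition, applied at v).
(A) the dual of axiom T: valid iff R is reflexive. Such an R need not be reflexive — not valid.
(B) Box r -> Box Box r (axiom 4) characterises the transitive frames. Every such R is transitive — valid.
(C) Dia Box r -> Box r (the dual of axiom 5) characterises the euclidean frames. Every such R is euclidean — valid.
(D) Dia Box r -> r is the dual of axiom B; it is valid on a frame exactly when R is symmetric. Every such R is symmetric, so valid.
(E) axiom D: valid iff R is serial. Such an R need not be serial — not valid.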